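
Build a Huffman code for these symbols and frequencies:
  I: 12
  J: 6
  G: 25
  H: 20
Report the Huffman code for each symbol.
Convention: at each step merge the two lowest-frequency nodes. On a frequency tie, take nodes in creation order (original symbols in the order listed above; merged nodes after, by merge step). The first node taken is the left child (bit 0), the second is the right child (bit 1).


Huffman tree construction:
Step 1: Merge J(6) + I(12) = 18
Step 2: Merge (J+I)(18) + H(20) = 38
Step 3: Merge G(25) + ((J+I)+H)(38) = 63
Read each symbol's code off the tree from the root (left child = 0, right child = 1).

Codes:
  I: 101 (length 3)
  J: 100 (length 3)
  G: 0 (length 1)
  H: 11 (length 2)
Average code length: 119/63 = 1.8889 bits/symbol


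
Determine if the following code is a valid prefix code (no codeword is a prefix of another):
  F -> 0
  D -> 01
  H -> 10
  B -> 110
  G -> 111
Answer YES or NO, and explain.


Checking each pair (does one codeword prefix another?):
  F='0' vs D='01': prefix -- VIOLATION

NO -- this is NOT a valid prefix code. F (0) is a prefix of D (01).


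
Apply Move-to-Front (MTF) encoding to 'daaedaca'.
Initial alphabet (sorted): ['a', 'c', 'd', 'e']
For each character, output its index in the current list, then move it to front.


MTF encoding:
'd': index 2 in ['a', 'c', 'd', 'e'] -> ['d', 'a', 'c', 'e']
'a': index 1 in ['d', 'a', 'c', 'e'] -> ['a', 'd', 'c', 'e']
'a': index 0 in ['a', 'd', 'c', 'e'] -> ['a', 'd', 'c', 'e']
'e': index 3 in ['a', 'd', 'c', 'e'] -> ['e', 'a', 'd', 'c']
'd': index 2 in ['e', 'a', 'd', 'c'] -> ['d', 'e', 'a', 'c']
'a': index 2 in ['d', 'e', 'a', 'c'] -> ['a', 'd', 'e', 'c']
'c': index 3 in ['a', 'd', 'e', 'c'] -> ['c', 'a', 'd', 'e']
'a': index 1 in ['c', 'a', 'd', 'e'] -> ['a', 'c', 'd', 'e']


Output: [2, 1, 0, 3, 2, 2, 3, 1]


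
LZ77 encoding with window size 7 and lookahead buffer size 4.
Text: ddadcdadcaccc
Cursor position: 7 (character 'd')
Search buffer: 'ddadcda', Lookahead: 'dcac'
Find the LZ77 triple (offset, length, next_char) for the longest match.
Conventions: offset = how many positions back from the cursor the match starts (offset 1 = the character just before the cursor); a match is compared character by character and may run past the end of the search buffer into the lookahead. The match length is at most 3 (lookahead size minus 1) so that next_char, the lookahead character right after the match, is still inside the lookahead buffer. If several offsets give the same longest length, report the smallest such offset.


Try each offset into the search buffer:
  offset=1 (pos 6, char 'a'): match length 0
  offset=2 (pos 5, char 'd'): match length 1
  offset=3 (pos 4, char 'c'): match length 0
  offset=4 (pos 3, char 'd'): match length 2
  offset=5 (pos 2, char 'a'): match length 0
  offset=6 (pos 1, char 'd'): match length 1
  offset=7 (pos 0, char 'd'): match length 1
Longest match has length 2 at offset 4.
next_char = character at position 7 + 2 = 9 -> 'a'

Best match: offset=4, length=2 (matching 'dc' starting at position 3)
LZ77 triple: (4, 2, 'a')


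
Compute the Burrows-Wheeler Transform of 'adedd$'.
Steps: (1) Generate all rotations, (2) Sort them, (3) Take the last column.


Rotations (sorted):
  0: $adedd -> last char: d
  1: adedd$ -> last char: $
  2: d$aded -> last char: d
  3: dd$ade -> last char: e
  4: dedd$a -> last char: a
  5: edd$ad -> last char: d


BWT = d$dead


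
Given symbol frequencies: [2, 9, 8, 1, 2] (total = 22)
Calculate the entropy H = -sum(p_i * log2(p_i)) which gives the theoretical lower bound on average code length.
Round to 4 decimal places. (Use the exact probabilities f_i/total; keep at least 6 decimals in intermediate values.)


Per-symbol terms -p_i * log2(p_i) with p_i = f_i/22:
  p = 2/22 = 0.090909: log2(p) = -3.459432, -p*log2(p) = 0.314494
  p = 9/22 = 0.409091: log2(p) = -1.289507, -p*log2(p) = 0.527525
  p = 8/22 = 0.363636: log2(p) = -1.459432, -p*log2(p) = 0.530702
  p = 1/22 = 0.045455: log2(p) = -4.459432, -p*log2(p) = 0.202701
  p = 2/22 = 0.090909: log2(p) = -3.459432, -p*log2(p) = 0.314494
H = 0.314494 + 0.527525 + 0.530702 + 0.202701 + 0.314494 = 1.889916

H = 1.8899 bits/symbol


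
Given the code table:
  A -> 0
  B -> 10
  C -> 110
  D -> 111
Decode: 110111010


Decoding:
110 -> C
111 -> D
0 -> A
10 -> B


Result: CDAB


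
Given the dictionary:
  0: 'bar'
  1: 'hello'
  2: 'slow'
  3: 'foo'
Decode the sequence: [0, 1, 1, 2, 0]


Look up each index in the dictionary:
  0 -> 'bar'
  1 -> 'hello'
  1 -> 'hello'
  2 -> 'slow'
  0 -> 'bar'

Decoded: "bar hello hello slow bar"


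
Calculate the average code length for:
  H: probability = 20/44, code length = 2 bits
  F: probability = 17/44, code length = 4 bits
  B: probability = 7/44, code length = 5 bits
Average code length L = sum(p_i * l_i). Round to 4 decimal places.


Weighted contributions p_i * l_i:
  H: (20/44) * 2 = 40/44
  F: (17/44) * 4 = 68/44
  B: (7/44) * 5 = 35/44
Sum = (40 + 68 + 35)/44 = 143/44

L = 143/44 = 3.2500 bits/symbol


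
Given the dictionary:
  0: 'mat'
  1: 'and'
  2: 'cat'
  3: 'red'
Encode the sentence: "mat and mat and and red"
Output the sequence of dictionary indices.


Look up each word in the dictionary:
  'mat' -> 0
  'and' -> 1
  'mat' -> 0
  'and' -> 1
  'and' -> 1
  'red' -> 3

Encoded: [0, 1, 0, 1, 1, 3]


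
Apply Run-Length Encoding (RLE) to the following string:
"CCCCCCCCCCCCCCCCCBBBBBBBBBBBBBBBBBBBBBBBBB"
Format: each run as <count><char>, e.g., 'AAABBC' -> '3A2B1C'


Scanning runs left to right:
  i=0: run of 'C' x 17 -> '17C'
  i=17: run of 'B' x 25 -> '25B'

RLE = 17C25B


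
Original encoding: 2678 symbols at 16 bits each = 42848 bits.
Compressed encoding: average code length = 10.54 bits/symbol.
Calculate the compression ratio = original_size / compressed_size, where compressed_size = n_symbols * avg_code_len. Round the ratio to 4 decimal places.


original_size = n_symbols * orig_bits = 2678 * 16 = 42848 bits
compressed_size = n_symbols * avg_code_len = 2678 * 10.54 = 28226.12 bits
ratio = original_size / compressed_size = 42848 / 28226.12 = 1.518

Compression ratio = 1.518


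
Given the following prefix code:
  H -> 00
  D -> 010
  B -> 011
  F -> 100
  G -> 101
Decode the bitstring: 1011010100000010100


Decoding step by step:
Bits 101 -> G
Bits 101 -> G
Bits 010 -> D
Bits 00 -> H
Bits 00 -> H
Bits 010 -> D
Bits 100 -> F


Decoded message: GGDHHDF


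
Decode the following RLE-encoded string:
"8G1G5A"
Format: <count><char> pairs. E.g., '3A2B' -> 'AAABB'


Expanding each <count><char> pair:
  8G -> 'GGGGGGGG'
  1G -> 'G'
  5A -> 'AAAAA'

Decoded = GGGGGGGGGAAAAA


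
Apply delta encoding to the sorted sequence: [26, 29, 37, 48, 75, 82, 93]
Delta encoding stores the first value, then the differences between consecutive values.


First value: 26
Deltas:
  29 - 26 = 3
  37 - 29 = 8
  48 - 37 = 11
  75 - 48 = 27
  82 - 75 = 7
  93 - 82 = 11


Delta encoded: [26, 3, 8, 11, 27, 7, 11]


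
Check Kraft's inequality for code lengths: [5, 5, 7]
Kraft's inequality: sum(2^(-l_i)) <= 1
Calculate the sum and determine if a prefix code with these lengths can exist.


Sum = 2^(-5) + 2^(-5) + 2^(-7)
    = 0.03125 + 0.03125 + 0.0078125
    = 9/128 = 0.0703125
Since 0.0703125 <= 1, Kraft's inequality IS satisfied.
A prefix code with these lengths CAN exist.

Kraft sum = 0.0703125. Satisfied.


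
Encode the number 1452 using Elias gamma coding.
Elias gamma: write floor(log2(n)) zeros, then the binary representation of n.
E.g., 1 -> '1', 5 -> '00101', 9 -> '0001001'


num_bits = floor(log2(1452)) + 1 = 11
leading_zeros = num_bits - 1 = 10
binary(1452) = 10110101100

Elias gamma(1452) = '0000000000' + '10110101100' = 000000000010110101100 (21 bits)


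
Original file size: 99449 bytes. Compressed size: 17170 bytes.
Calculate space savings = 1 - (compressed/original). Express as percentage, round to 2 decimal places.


ratio = compressed/original = 17170/99449 = 0.172651
savings = 1 - ratio = 1 - 0.172651 = 0.827349
as a percentage: 0.827349 * 100 = 82.73%

Space savings = 1 - 17170/99449 = 82.73%


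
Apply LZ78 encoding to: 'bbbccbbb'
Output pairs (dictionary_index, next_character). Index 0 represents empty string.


LZ78 encoding steps:
Dictionary: {0: ''}
Step 1: w='' (idx 0), next='b' -> output (0, 'b'), add 'b' as idx 1
Step 2: w='b' (idx 1), next='b' -> output (1, 'b'), add 'bb' as idx 2
Step 3: w='' (idx 0), next='c' -> output (0, 'c'), add 'c' as idx 3
Step 4: w='c' (idx 3), next='b' -> output (3, 'b'), add 'cb' as idx 4
Step 5: w='bb' (idx 2), end of input -> output (2, '')


Encoded: [(0, 'b'), (1, 'b'), (0, 'c'), (3, 'b'), (2, '')]


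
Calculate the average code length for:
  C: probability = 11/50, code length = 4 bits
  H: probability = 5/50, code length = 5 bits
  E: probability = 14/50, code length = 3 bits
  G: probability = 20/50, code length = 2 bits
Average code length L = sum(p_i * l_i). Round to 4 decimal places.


Weighted contributions p_i * l_i:
  C: (11/50) * 4 = 44/50
  H: (5/50) * 5 = 25/50
  E: (14/50) * 3 = 42/50
  G: (20/50) * 2 = 40/50
Sum = (44 + 25 + 42 + 40)/50 = 151/50

L = 151/50 = 3.0200 bits/symbol


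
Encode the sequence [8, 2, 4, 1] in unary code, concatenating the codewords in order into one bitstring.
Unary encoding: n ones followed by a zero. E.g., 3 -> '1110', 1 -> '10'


Encode each number as n ones followed by a terminating 0:
  8 -> 111111110 (9 bits)
  2 -> 110 (3 bits)
  4 -> 11110 (5 bits)
  1 -> 10 (2 bits)
Total length = 9 + 3 + 5 + 2 = 19 bits.

Unary([8, 2, 4, 1]) = 1111111101101111010 (19 bits)


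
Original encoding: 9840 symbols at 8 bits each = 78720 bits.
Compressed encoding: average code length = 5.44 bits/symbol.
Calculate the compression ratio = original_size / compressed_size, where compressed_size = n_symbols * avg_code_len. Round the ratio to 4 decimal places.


original_size = n_symbols * orig_bits = 9840 * 8 = 78720 bits
compressed_size = n_symbols * avg_code_len = 9840 * 5.44 = 53529.6 bits
ratio = original_size / compressed_size = 78720 / 53529.6 = 1.4706

Compression ratio = 1.4706


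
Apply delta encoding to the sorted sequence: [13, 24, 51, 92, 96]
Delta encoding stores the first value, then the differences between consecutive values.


First value: 13
Deltas:
  24 - 13 = 11
  51 - 24 = 27
  92 - 51 = 41
  96 - 92 = 4


Delta encoded: [13, 11, 27, 41, 4]


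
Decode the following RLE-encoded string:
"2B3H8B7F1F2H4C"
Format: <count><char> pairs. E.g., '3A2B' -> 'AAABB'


Expanding each <count><char> pair:
  2B -> 'BB'
  3H -> 'HHH'
  8B -> 'BBBBBBBB'
  7F -> 'FFFFFFF'
  1F -> 'F'
  2H -> 'HH'
  4C -> 'CCCC'

Decoded = BBHHHBBBBBBBBFFFFFFFFHHCCCC


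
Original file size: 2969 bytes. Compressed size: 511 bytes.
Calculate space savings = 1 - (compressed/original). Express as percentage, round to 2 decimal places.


ratio = compressed/original = 511/2969 = 0.172112
savings = 1 - ratio = 1 - 0.172112 = 0.827888
as a percentage: 0.827888 * 100 = 82.79%

Space savings = 1 - 511/2969 = 82.79%


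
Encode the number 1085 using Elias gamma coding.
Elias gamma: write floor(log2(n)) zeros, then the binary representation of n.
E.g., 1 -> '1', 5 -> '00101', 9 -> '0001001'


num_bits = floor(log2(1085)) + 1 = 11
leading_zeros = num_bits - 1 = 10
binary(1085) = 10000111101

Elias gamma(1085) = '0000000000' + '10000111101' = 000000000010000111101 (21 bits)


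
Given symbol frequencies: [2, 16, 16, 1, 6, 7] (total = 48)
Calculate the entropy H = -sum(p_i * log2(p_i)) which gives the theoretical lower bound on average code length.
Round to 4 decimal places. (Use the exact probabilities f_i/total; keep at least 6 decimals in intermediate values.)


Per-symbol terms -p_i * log2(p_i) with p_i = f_i/48:
  p = 2/48 = 0.041667: log2(p) = -4.584963, -p*log2(p) = 0.191040
  p = 16/48 = 0.333333: log2(p) = -1.584963, -p*log2(p) = 0.528321
  p = 16/48 = 0.333333: log2(p) = -1.584963, -p*log2(p) = 0.528321
  p = 1/48 = 0.020833: log2(p) = -5.584963, -p*log2(p) = 0.116353
  p = 6/48 = 0.125000: log2(p) = -3.000000, -p*log2(p) = 0.375000
  p = 7/48 = 0.145833: log2(p) = -2.777608, -p*log2(p) = 0.405068
H = 0.191040 + 0.528321 + 0.528321 + 0.116353 + 0.375000 + 0.405068 = 2.144103

H = 2.1441 bits/symbol


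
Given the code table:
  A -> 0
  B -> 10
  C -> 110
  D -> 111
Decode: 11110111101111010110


Decoding:
111 -> D
10 -> B
111 -> D
10 -> B
111 -> D
10 -> B
10 -> B
110 -> C


Result: DBDBDBBC


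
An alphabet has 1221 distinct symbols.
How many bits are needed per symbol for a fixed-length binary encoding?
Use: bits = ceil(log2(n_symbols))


log2(1221) = 10.2538
Bracket: 2^10 = 1024 < 1221 <= 2^11 = 2048
So ceil(log2(1221)) = 11

bits = ceil(log2(1221)) = ceil(10.2538) = 11 bits


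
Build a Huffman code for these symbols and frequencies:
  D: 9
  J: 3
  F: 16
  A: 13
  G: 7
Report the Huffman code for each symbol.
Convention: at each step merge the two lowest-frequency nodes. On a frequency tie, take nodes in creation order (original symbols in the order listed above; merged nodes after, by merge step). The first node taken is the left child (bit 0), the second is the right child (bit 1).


Huffman tree construction:
Step 1: Merge J(3) + G(7) = 10
Step 2: Merge D(9) + (J+G)(10) = 19
Step 3: Merge A(13) + F(16) = 29
Step 4: Merge (D+(J+G))(19) + (A+F)(29) = 48
Read each symbol's code off the tree from the root (left child = 0, right child = 1).

Codes:
  D: 00 (length 2)
  J: 010 (length 3)
  F: 11 (length 2)
  A: 10 (length 2)
  G: 011 (length 3)
Average code length: 106/48 = 2.2083 bits/symbol


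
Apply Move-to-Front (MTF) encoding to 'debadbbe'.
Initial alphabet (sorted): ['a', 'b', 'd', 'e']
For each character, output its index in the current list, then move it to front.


MTF encoding:
'd': index 2 in ['a', 'b', 'd', 'e'] -> ['d', 'a', 'b', 'e']
'e': index 3 in ['d', 'a', 'b', 'e'] -> ['e', 'd', 'a', 'b']
'b': index 3 in ['e', 'd', 'a', 'b'] -> ['b', 'e', 'd', 'a']
'a': index 3 in ['b', 'e', 'd', 'a'] -> ['a', 'b', 'e', 'd']
'd': index 3 in ['a', 'b', 'e', 'd'] -> ['d', 'a', 'b', 'e']
'b': index 2 in ['d', 'a', 'b', 'e'] -> ['b', 'd', 'a', 'e']
'b': index 0 in ['b', 'd', 'a', 'e'] -> ['b', 'd', 'a', 'e']
'e': index 3 in ['b', 'd', 'a', 'e'] -> ['e', 'b', 'd', 'a']


Output: [2, 3, 3, 3, 3, 2, 0, 3]


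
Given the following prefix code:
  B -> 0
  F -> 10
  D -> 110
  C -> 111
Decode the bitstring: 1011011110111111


Decoding step by step:
Bits 10 -> F
Bits 110 -> D
Bits 111 -> C
Bits 10 -> F
Bits 111 -> C
Bits 111 -> C


Decoded message: FDCFCC


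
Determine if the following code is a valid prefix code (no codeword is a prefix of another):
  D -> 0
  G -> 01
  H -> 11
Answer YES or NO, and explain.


Checking each pair (does one codeword prefix another?):
  D='0' vs G='01': prefix -- VIOLATION

NO -- this is NOT a valid prefix code. D (0) is a prefix of G (01).


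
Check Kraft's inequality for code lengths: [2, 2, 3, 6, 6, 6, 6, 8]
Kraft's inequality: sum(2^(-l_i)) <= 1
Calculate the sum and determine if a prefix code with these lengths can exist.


Sum = 2^(-2) + 2^(-2) + 2^(-3) + 2^(-6) + 2^(-6) + 2^(-6) + 2^(-6) + 2^(-8)
    = 0.25 + 0.25 + 0.125 + 0.015625 + 0.015625 + 0.015625 + 0.015625 + 0.00390625
    = 177/256 = 0.69140625
Since 0.69140625 <= 1, Kraft's inequality IS satisfied.
A prefix code with these lengths CAN exist.

Kraft sum = 0.69140625. Satisfied.


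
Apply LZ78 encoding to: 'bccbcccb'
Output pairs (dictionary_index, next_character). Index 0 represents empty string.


LZ78 encoding steps:
Dictionary: {0: ''}
Step 1: w='' (idx 0), next='b' -> output (0, 'b'), add 'b' as idx 1
Step 2: w='' (idx 0), next='c' -> output (0, 'c'), add 'c' as idx 2
Step 3: w='c' (idx 2), next='b' -> output (2, 'b'), add 'cb' as idx 3
Step 4: w='c' (idx 2), next='c' -> output (2, 'c'), add 'cc' as idx 4
Step 5: w='cb' (idx 3), end of input -> output (3, '')


Encoded: [(0, 'b'), (0, 'c'), (2, 'b'), (2, 'c'), (3, '')]


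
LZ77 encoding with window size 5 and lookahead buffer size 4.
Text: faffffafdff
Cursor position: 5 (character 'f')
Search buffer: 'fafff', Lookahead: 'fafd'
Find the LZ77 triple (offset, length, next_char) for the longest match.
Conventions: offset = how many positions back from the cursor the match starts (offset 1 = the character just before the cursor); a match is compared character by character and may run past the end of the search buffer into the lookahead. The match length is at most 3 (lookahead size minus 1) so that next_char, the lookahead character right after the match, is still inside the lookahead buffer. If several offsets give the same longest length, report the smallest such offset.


Try each offset into the search buffer:
  offset=1 (pos 4, char 'f'): match length 1
  offset=2 (pos 3, char 'f'): match length 1
  offset=3 (pos 2, char 'f'): match length 1
  offset=4 (pos 1, char 'a'): match length 0
  offset=5 (pos 0, char 'f'): match length 3
Longest match has length 3 at offset 5.
next_char = character at position 5 + 3 = 8 -> 'd'

Best match: offset=5, length=3 (matching 'faf' starting at position 0)
LZ77 triple: (5, 3, 'd')


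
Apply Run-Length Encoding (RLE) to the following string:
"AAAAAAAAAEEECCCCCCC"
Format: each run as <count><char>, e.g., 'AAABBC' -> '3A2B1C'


Scanning runs left to right:
  i=0: run of 'A' x 9 -> '9A'
  i=9: run of 'E' x 3 -> '3E'
  i=12: run of 'C' x 7 -> '7C'

RLE = 9A3E7C


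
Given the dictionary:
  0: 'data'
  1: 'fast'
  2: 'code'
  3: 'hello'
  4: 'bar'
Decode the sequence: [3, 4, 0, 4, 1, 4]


Look up each index in the dictionary:
  3 -> 'hello'
  4 -> 'bar'
  0 -> 'data'
  4 -> 'bar'
  1 -> 'fast'
  4 -> 'bar'

Decoded: "hello bar data bar fast bar"


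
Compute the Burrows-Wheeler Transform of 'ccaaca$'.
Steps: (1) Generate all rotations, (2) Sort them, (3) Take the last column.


Rotations (sorted):
  0: $ccaaca -> last char: a
  1: a$ccaac -> last char: c
  2: aaca$cc -> last char: c
  3: aca$cca -> last char: a
  4: ca$ccaa -> last char: a
  5: caaca$c -> last char: c
  6: ccaaca$ -> last char: $


BWT = accaac$


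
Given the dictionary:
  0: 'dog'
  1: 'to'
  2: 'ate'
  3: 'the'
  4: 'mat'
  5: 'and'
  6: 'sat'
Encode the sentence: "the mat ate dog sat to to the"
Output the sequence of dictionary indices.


Look up each word in the dictionary:
  'the' -> 3
  'mat' -> 4
  'ate' -> 2
  'dog' -> 0
  'sat' -> 6
  'to' -> 1
  'to' -> 1
  'the' -> 3

Encoded: [3, 4, 2, 0, 6, 1, 1, 3]


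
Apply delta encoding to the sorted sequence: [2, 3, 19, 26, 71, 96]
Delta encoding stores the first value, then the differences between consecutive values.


First value: 2
Deltas:
  3 - 2 = 1
  19 - 3 = 16
  26 - 19 = 7
  71 - 26 = 45
  96 - 71 = 25


Delta encoded: [2, 1, 16, 7, 45, 25]


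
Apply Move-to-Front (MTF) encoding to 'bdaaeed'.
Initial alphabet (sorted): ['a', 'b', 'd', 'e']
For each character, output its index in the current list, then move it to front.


MTF encoding:
'b': index 1 in ['a', 'b', 'd', 'e'] -> ['b', 'a', 'd', 'e']
'd': index 2 in ['b', 'a', 'd', 'e'] -> ['d', 'b', 'a', 'e']
'a': index 2 in ['d', 'b', 'a', 'e'] -> ['a', 'd', 'b', 'e']
'a': index 0 in ['a', 'd', 'b', 'e'] -> ['a', 'd', 'b', 'e']
'e': index 3 in ['a', 'd', 'b', 'e'] -> ['e', 'a', 'd', 'b']
'e': index 0 in ['e', 'a', 'd', 'b'] -> ['e', 'a', 'd', 'b']
'd': index 2 in ['e', 'a', 'd', 'b'] -> ['d', 'e', 'a', 'b']


Output: [1, 2, 2, 0, 3, 0, 2]


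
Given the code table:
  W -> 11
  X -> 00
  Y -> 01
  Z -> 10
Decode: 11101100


Decoding:
11 -> W
10 -> Z
11 -> W
00 -> X


Result: WZWX


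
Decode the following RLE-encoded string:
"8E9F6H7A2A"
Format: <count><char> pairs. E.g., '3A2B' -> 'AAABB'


Expanding each <count><char> pair:
  8E -> 'EEEEEEEE'
  9F -> 'FFFFFFFFF'
  6H -> 'HHHHHH'
  7A -> 'AAAAAAA'
  2A -> 'AA'

Decoded = EEEEEEEEFFFFFFFFFHHHHHHAAAAAAAAA


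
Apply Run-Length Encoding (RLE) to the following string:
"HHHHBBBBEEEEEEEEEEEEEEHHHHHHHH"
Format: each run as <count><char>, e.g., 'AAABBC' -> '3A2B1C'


Scanning runs left to right:
  i=0: run of 'H' x 4 -> '4H'
  i=4: run of 'B' x 4 -> '4B'
  i=8: run of 'E' x 14 -> '14E'
  i=22: run of 'H' x 8 -> '8H'

RLE = 4H4B14E8H


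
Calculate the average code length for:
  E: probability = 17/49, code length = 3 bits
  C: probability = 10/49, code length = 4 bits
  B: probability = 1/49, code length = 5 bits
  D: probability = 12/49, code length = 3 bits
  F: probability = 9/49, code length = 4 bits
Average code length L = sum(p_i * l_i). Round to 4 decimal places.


Weighted contributions p_i * l_i:
  E: (17/49) * 3 = 51/49
  C: (10/49) * 4 = 40/49
  B: (1/49) * 5 = 5/49
  D: (12/49) * 3 = 36/49
  F: (9/49) * 4 = 36/49
Sum = (51 + 40 + 5 + 36 + 36)/49 = 168/49

L = 168/49 = 3.4286 bits/symbol


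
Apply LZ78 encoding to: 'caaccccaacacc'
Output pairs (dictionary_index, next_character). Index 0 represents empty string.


LZ78 encoding steps:
Dictionary: {0: ''}
Step 1: w='' (idx 0), next='c' -> output (0, 'c'), add 'c' as idx 1
Step 2: w='' (idx 0), next='a' -> output (0, 'a'), add 'a' as idx 2
Step 3: w='a' (idx 2), next='c' -> output (2, 'c'), add 'ac' as idx 3
Step 4: w='c' (idx 1), next='c' -> output (1, 'c'), add 'cc' as idx 4
Step 5: w='c' (idx 1), next='a' -> output (1, 'a'), add 'ca' as idx 5
Step 6: w='ac' (idx 3), next='a' -> output (3, 'a'), add 'aca' as idx 6
Step 7: w='cc' (idx 4), end of input -> output (4, '')


Encoded: [(0, 'c'), (0, 'a'), (2, 'c'), (1, 'c'), (1, 'a'), (3, 'a'), (4, '')]


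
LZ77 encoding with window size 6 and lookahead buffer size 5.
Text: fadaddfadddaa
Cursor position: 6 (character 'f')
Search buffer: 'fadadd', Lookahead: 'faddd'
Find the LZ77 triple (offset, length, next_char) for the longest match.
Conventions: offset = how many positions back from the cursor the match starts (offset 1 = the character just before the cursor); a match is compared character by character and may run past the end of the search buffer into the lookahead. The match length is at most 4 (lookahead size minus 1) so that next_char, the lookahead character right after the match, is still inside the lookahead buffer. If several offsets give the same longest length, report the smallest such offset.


Try each offset into the search buffer:
  offset=1 (pos 5, char 'd'): match length 0
  offset=2 (pos 4, char 'd'): match length 0
  offset=3 (pos 3, char 'a'): match length 0
  offset=4 (pos 2, char 'd'): match length 0
  offset=5 (pos 1, char 'a'): match length 0
  offset=6 (pos 0, char 'f'): match length 3
Longest match has length 3 at offset 6.
next_char = character at position 6 + 3 = 9 -> 'd'

Best match: offset=6, length=3 (matching 'fad' starting at position 0)
LZ77 triple: (6, 3, 'd')


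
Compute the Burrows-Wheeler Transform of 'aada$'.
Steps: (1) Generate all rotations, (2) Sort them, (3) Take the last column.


Rotations (sorted):
  0: $aada -> last char: a
  1: a$aad -> last char: d
  2: aada$ -> last char: $
  3: ada$a -> last char: a
  4: da$aa -> last char: a


BWT = ad$aa


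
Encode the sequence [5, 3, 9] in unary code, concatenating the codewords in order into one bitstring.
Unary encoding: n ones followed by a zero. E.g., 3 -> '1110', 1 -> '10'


Encode each number as n ones followed by a terminating 0:
  5 -> 111110 (6 bits)
  3 -> 1110 (4 bits)
  9 -> 1111111110 (10 bits)
Total length = 6 + 4 + 10 = 20 bits.

Unary([5, 3, 9]) = 11111011101111111110 (20 bits)


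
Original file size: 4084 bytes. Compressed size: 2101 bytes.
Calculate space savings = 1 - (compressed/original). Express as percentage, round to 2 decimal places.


ratio = compressed/original = 2101/4084 = 0.514447
savings = 1 - ratio = 1 - 0.514447 = 0.485553
as a percentage: 0.485553 * 100 = 48.56%

Space savings = 1 - 2101/4084 = 48.56%


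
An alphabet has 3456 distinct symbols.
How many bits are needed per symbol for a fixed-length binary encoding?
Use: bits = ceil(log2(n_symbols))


log2(3456) = 11.7549
Bracket: 2^11 = 2048 < 3456 <= 2^12 = 4096
So ceil(log2(3456)) = 12

bits = ceil(log2(3456)) = ceil(11.7549) = 12 bits


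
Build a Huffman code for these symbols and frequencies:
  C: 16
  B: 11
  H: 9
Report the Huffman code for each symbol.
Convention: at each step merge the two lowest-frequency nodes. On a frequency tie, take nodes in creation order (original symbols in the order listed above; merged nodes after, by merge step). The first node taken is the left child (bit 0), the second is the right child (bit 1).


Huffman tree construction:
Step 1: Merge H(9) + B(11) = 20
Step 2: Merge C(16) + (H+B)(20) = 36
Read each symbol's code off the tree from the root (left child = 0, right child = 1).

Codes:
  C: 0 (length 1)
  B: 11 (length 2)
  H: 10 (length 2)
Average code length: 56/36 = 1.5556 bits/symbol


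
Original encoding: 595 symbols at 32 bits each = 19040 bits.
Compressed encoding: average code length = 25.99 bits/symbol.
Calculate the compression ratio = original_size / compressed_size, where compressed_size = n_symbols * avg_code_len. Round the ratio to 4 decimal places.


original_size = n_symbols * orig_bits = 595 * 32 = 19040 bits
compressed_size = n_symbols * avg_code_len = 595 * 25.99 = 15464.05 bits
ratio = original_size / compressed_size = 19040 / 15464.05 = 1.2312

Compression ratio = 1.2312


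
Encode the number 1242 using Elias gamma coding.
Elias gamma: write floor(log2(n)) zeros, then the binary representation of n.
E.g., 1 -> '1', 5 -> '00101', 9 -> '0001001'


num_bits = floor(log2(1242)) + 1 = 11
leading_zeros = num_bits - 1 = 10
binary(1242) = 10011011010

Elias gamma(1242) = '0000000000' + '10011011010' = 000000000010011011010 (21 bits)


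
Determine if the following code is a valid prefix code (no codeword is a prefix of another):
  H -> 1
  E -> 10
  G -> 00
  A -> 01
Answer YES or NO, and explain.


Checking each pair (does one codeword prefix another?):
  H='1' vs E='10': prefix -- VIOLATION

NO -- this is NOT a valid prefix code. H (1) is a prefix of E (10).


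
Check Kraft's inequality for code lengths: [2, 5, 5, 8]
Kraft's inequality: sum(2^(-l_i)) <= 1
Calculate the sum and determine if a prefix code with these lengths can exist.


Sum = 2^(-2) + 2^(-5) + 2^(-5) + 2^(-8)
    = 0.25 + 0.03125 + 0.03125 + 0.00390625
    = 81/256 = 0.31640625
Since 0.31640625 <= 1, Kraft's inequality IS satisfied.
A prefix code with these lengths CAN exist.

Kraft sum = 0.31640625. Satisfied.


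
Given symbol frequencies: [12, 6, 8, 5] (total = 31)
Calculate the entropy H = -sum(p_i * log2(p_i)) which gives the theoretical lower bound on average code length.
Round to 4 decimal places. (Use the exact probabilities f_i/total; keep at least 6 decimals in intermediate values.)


Per-symbol terms -p_i * log2(p_i) with p_i = f_i/31:
  p = 12/31 = 0.387097: log2(p) = -1.369234, -p*log2(p) = 0.530026
  p = 6/31 = 0.193548: log2(p) = -2.369234, -p*log2(p) = 0.458561
  p = 8/31 = 0.258065: log2(p) = -1.954196, -p*log2(p) = 0.504309
  p = 5/31 = 0.161290: log2(p) = -2.632268, -p*log2(p) = 0.424559
H = 0.530026 + 0.458561 + 0.504309 + 0.424559 = 1.917455

H = 1.9175 bits/symbol


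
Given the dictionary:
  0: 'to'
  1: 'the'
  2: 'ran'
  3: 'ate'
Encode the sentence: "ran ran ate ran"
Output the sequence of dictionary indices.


Look up each word in the dictionary:
  'ran' -> 2
  'ran' -> 2
  'ate' -> 3
  'ran' -> 2

Encoded: [2, 2, 3, 2]


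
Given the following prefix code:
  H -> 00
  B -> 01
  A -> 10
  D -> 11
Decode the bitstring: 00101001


Decoding step by step:
Bits 00 -> H
Bits 10 -> A
Bits 10 -> A
Bits 01 -> B


Decoded message: HAAB


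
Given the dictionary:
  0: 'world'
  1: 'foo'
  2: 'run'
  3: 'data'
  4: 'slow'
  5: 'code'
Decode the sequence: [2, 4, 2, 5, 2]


Look up each index in the dictionary:
  2 -> 'run'
  4 -> 'slow'
  2 -> 'run'
  5 -> 'code'
  2 -> 'run'

Decoded: "run slow run code run"


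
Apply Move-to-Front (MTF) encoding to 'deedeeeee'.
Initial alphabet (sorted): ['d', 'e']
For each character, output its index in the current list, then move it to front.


MTF encoding:
'd': index 0 in ['d', 'e'] -> ['d', 'e']
'e': index 1 in ['d', 'e'] -> ['e', 'd']
'e': index 0 in ['e', 'd'] -> ['e', 'd']
'd': index 1 in ['e', 'd'] -> ['d', 'e']
'e': index 1 in ['d', 'e'] -> ['e', 'd']
'e': index 0 in ['e', 'd'] -> ['e', 'd']
'e': index 0 in ['e', 'd'] -> ['e', 'd']
'e': index 0 in ['e', 'd'] -> ['e', 'd']
'e': index 0 in ['e', 'd'] -> ['e', 'd']


Output: [0, 1, 0, 1, 1, 0, 0, 0, 0]


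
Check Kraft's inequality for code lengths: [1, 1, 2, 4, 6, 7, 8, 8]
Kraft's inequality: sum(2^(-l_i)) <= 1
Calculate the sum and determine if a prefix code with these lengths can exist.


Sum = 2^(-1) + 2^(-1) + 2^(-2) + 2^(-4) + 2^(-6) + 2^(-7) + 2^(-8) + 2^(-8)
    = 0.5 + 0.5 + 0.25 + 0.0625 + 0.015625 + 0.0078125 + 0.00390625 + 0.00390625
    = 344/256 = 1.34375
Since 1.34375 > 1, Kraft's inequality is NOT satisfied.
A prefix code with these lengths CANNOT exist.

Kraft sum = 1.34375. Not satisfied.


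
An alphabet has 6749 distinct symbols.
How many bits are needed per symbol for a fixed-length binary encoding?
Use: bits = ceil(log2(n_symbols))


log2(6749) = 12.7205
Bracket: 2^12 = 4096 < 6749 <= 2^13 = 8192
So ceil(log2(6749)) = 13

bits = ceil(log2(6749)) = ceil(12.7205) = 13 bits


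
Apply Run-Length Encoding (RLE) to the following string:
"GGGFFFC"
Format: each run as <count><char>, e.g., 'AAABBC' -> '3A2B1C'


Scanning runs left to right:
  i=0: run of 'G' x 3 -> '3G'
  i=3: run of 'F' x 3 -> '3F'
  i=6: run of 'C' x 1 -> '1C'

RLE = 3G3F1C


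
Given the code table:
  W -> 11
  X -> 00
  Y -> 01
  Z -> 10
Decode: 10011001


Decoding:
10 -> Z
01 -> Y
10 -> Z
01 -> Y


Result: ZYZY


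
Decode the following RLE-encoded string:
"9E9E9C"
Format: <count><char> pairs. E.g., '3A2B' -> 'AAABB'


Expanding each <count><char> pair:
  9E -> 'EEEEEEEEE'
  9E -> 'EEEEEEEEE'
  9C -> 'CCCCCCCCC'

Decoded = EEEEEEEEEEEEEEEEEECCCCCCCCC


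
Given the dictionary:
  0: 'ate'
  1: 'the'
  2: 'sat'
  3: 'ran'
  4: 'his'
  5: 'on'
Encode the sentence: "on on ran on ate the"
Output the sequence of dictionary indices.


Look up each word in the dictionary:
  'on' -> 5
  'on' -> 5
  'ran' -> 3
  'on' -> 5
  'ate' -> 0
  'the' -> 1

Encoded: [5, 5, 3, 5, 0, 1]


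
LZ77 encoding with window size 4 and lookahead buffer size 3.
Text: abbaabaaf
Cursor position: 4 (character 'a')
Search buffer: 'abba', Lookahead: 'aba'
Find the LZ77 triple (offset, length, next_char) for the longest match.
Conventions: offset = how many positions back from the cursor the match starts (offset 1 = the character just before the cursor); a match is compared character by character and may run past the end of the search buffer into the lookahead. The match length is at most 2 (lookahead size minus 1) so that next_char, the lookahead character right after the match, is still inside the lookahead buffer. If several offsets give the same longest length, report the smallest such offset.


Try each offset into the search buffer:
  offset=1 (pos 3, char 'a'): match length 1
  offset=2 (pos 2, char 'b'): match length 0
  offset=3 (pos 1, char 'b'): match length 0
  offset=4 (pos 0, char 'a'): match length 2
Longest match has length 2 at offset 4.
next_char = character at position 4 + 2 = 6 -> 'a'

Best match: offset=4, length=2 (matching 'ab' starting at position 0)
LZ77 triple: (4, 2, 'a')


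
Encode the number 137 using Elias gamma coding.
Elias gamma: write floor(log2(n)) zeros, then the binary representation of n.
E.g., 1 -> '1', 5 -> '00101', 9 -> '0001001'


num_bits = floor(log2(137)) + 1 = 8
leading_zeros = num_bits - 1 = 7
binary(137) = 10001001

Elias gamma(137) = '0000000' + '10001001' = 000000010001001 (15 bits)


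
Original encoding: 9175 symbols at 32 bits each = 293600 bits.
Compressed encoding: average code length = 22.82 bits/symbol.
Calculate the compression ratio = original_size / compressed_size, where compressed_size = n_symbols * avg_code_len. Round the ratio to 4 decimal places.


original_size = n_symbols * orig_bits = 9175 * 32 = 293600 bits
compressed_size = n_symbols * avg_code_len = 9175 * 22.82 = 209373.5 bits
ratio = original_size / compressed_size = 293600 / 209373.5 = 1.4023

Compression ratio = 1.4023


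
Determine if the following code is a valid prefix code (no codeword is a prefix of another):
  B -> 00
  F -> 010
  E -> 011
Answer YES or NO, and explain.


Checking each pair (does one codeword prefix another?):
  B='00' vs F='010': no prefix
  B='00' vs E='011': no prefix
  F='010' vs B='00': no prefix
  F='010' vs E='011': no prefix
  E='011' vs B='00': no prefix
  E='011' vs F='010': no prefix
No violation found over all pairs.

YES -- this is a valid prefix code. No codeword is a prefix of any other codeword.


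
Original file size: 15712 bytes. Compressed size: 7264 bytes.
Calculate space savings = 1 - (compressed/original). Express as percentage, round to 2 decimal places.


ratio = compressed/original = 7264/15712 = 0.462322
savings = 1 - ratio = 1 - 0.462322 = 0.537678
as a percentage: 0.537678 * 100 = 53.77%

Space savings = 1 - 7264/15712 = 53.77%


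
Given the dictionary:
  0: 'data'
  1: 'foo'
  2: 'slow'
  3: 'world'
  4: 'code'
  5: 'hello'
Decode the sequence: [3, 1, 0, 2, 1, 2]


Look up each index in the dictionary:
  3 -> 'world'
  1 -> 'foo'
  0 -> 'data'
  2 -> 'slow'
  1 -> 'foo'
  2 -> 'slow'

Decoded: "world foo data slow foo slow"


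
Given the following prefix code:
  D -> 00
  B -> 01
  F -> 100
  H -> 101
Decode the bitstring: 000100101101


Decoding step by step:
Bits 00 -> D
Bits 01 -> B
Bits 00 -> D
Bits 101 -> H
Bits 101 -> H


Decoded message: DBDHH


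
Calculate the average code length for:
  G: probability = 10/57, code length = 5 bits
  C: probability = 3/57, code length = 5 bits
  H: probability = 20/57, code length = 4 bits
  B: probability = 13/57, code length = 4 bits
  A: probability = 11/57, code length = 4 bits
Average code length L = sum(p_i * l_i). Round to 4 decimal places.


Weighted contributions p_i * l_i:
  G: (10/57) * 5 = 50/57
  C: (3/57) * 5 = 15/57
  H: (20/57) * 4 = 80/57
  B: (13/57) * 4 = 52/57
  A: (11/57) * 4 = 44/57
Sum = (50 + 15 + 80 + 52 + 44)/57 = 241/57

L = 241/57 = 4.2281 bits/symbol


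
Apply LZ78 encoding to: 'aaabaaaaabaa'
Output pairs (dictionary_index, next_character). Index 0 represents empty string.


LZ78 encoding steps:
Dictionary: {0: ''}
Step 1: w='' (idx 0), next='a' -> output (0, 'a'), add 'a' as idx 1
Step 2: w='a' (idx 1), next='a' -> output (1, 'a'), add 'aa' as idx 2
Step 3: w='' (idx 0), next='b' -> output (0, 'b'), add 'b' as idx 3
Step 4: w='aa' (idx 2), next='a' -> output (2, 'a'), add 'aaa' as idx 4
Step 5: w='aa' (idx 2), next='b' -> output (2, 'b'), add 'aab' as idx 5
Step 6: w='aa' (idx 2), end of input -> output (2, '')


Encoded: [(0, 'a'), (1, 'a'), (0, 'b'), (2, 'a'), (2, 'b'), (2, '')]


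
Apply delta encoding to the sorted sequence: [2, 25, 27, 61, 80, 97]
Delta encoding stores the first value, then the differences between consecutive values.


First value: 2
Deltas:
  25 - 2 = 23
  27 - 25 = 2
  61 - 27 = 34
  80 - 61 = 19
  97 - 80 = 17


Delta encoded: [2, 23, 2, 34, 19, 17]


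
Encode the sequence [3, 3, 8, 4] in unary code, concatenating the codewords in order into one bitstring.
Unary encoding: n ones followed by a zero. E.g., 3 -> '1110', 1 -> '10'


Encode each number as n ones followed by a terminating 0:
  3 -> 1110 (4 bits)
  3 -> 1110 (4 bits)
  8 -> 111111110 (9 bits)
  4 -> 11110 (5 bits)
Total length = 4 + 4 + 9 + 5 = 22 bits.

Unary([3, 3, 8, 4]) = 1110111011111111011110 (22 bits)


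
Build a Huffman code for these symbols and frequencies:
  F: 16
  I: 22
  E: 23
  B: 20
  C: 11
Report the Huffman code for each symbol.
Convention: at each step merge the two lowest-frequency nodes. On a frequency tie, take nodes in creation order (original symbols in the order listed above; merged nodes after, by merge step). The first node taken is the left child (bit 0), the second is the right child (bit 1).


Huffman tree construction:
Step 1: Merge C(11) + F(16) = 27
Step 2: Merge B(20) + I(22) = 42
Step 3: Merge E(23) + (C+F)(27) = 50
Step 4: Merge (B+I)(42) + (E+(C+F))(50) = 92
Read each symbol's code off the tree from the root (left child = 0, right child = 1).

Codes:
  F: 111 (length 3)
  I: 01 (length 2)
  E: 10 (length 2)
  B: 00 (length 2)
  C: 110 (length 3)
Average code length: 211/92 = 2.2935 bits/symbol


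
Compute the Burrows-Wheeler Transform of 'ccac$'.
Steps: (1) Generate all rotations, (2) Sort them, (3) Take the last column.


Rotations (sorted):
  0: $ccac -> last char: c
  1: ac$cc -> last char: c
  2: c$cca -> last char: a
  3: cac$c -> last char: c
  4: ccac$ -> last char: $


BWT = ccac$


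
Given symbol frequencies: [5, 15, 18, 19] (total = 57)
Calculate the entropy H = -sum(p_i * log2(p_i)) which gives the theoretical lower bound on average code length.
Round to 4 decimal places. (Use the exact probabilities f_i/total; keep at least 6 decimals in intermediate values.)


Per-symbol terms -p_i * log2(p_i) with p_i = f_i/57:
  p = 5/57 = 0.087719: log2(p) = -3.510962, -p*log2(p) = 0.307979
  p = 15/57 = 0.263158: log2(p) = -1.925999, -p*log2(p) = 0.506842
  p = 18/57 = 0.315789: log2(p) = -1.662965, -p*log2(p) = 0.525147
  p = 19/57 = 0.333333: log2(p) = -1.584963, -p*log2(p) = 0.528321
H = 0.307979 + 0.506842 + 0.525147 + 0.528321 = 1.868289

H = 1.8683 bits/symbol


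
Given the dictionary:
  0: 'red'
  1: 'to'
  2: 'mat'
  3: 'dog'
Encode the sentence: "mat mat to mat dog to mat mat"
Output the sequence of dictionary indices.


Look up each word in the dictionary:
  'mat' -> 2
  'mat' -> 2
  'to' -> 1
  'mat' -> 2
  'dog' -> 3
  'to' -> 1
  'mat' -> 2
  'mat' -> 2

Encoded: [2, 2, 1, 2, 3, 1, 2, 2]


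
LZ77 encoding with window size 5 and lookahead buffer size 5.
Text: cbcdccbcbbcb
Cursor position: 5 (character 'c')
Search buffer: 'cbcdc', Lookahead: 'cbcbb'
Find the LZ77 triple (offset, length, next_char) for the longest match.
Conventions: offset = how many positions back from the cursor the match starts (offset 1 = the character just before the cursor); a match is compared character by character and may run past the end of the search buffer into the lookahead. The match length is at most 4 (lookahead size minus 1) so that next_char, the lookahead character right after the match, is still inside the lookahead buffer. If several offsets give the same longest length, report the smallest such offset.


Try each offset into the search buffer:
  offset=1 (pos 4, char 'c'): match length 1
  offset=2 (pos 3, char 'd'): match length 0
  offset=3 (pos 2, char 'c'): match length 1
  offset=4 (pos 1, char 'b'): match length 0
  offset=5 (pos 0, char 'c'): match length 3
Longest match has length 3 at offset 5.
next_char = character at position 5 + 3 = 8 -> 'b'

Best match: offset=5, length=3 (matching 'cbc' starting at position 0)
LZ77 triple: (5, 3, 'b')


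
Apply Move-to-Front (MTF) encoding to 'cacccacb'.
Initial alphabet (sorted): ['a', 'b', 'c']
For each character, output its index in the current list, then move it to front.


MTF encoding:
'c': index 2 in ['a', 'b', 'c'] -> ['c', 'a', 'b']
'a': index 1 in ['c', 'a', 'b'] -> ['a', 'c', 'b']
'c': index 1 in ['a', 'c', 'b'] -> ['c', 'a', 'b']
'c': index 0 in ['c', 'a', 'b'] -> ['c', 'a', 'b']
'c': index 0 in ['c', 'a', 'b'] -> ['c', 'a', 'b']
'a': index 1 in ['c', 'a', 'b'] -> ['a', 'c', 'b']
'c': index 1 in ['a', 'c', 'b'] -> ['c', 'a', 'b']
'b': index 2 in ['c', 'a', 'b'] -> ['b', 'c', 'a']


Output: [2, 1, 1, 0, 0, 1, 1, 2]


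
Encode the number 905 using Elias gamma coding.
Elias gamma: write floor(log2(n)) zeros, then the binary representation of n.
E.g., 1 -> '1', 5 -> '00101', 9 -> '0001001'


num_bits = floor(log2(905)) + 1 = 10
leading_zeros = num_bits - 1 = 9
binary(905) = 1110001001

Elias gamma(905) = '000000000' + '1110001001' = 0000000001110001001 (19 bits)


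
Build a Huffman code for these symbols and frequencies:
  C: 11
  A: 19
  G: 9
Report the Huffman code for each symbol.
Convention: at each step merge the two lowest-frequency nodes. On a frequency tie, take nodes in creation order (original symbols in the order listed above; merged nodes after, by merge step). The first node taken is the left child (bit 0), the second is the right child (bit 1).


Huffman tree construction:
Step 1: Merge G(9) + C(11) = 20
Step 2: Merge A(19) + (G+C)(20) = 39
Read each symbol's code off the tree from the root (left child = 0, right child = 1).

Codes:
  C: 11 (length 2)
  A: 0 (length 1)
  G: 10 (length 2)
Average code length: 59/39 = 1.5128 bits/symbol
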